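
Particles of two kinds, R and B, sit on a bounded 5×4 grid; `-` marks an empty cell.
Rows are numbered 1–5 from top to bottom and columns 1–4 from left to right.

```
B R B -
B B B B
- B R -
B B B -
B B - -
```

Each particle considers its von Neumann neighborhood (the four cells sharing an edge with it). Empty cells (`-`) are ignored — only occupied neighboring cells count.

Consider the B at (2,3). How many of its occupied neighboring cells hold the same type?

Occupied neighbors of (2,3): (1,3)=B, (3,3)=R, (2,2)=B, (2,4)=B.
Same type (B): 3 of 4.

3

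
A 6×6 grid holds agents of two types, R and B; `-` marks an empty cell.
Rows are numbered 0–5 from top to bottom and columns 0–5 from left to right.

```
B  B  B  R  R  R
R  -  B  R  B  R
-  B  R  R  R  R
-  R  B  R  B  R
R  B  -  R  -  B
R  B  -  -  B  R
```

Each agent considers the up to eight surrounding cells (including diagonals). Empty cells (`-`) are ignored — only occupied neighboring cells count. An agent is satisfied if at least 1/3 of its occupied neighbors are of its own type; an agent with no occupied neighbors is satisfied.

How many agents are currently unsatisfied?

6

Row 0: (0,0)B 1/2 ok · (0,1)B 3/4 ok · (0,2)B 2/4 ok · (0,3)R 2/5 ok · (0,4)R 4/5 ok · (0,5)R 2/3 ok
Row 1: (1,0)R 0/3 unhappy · (1,2)B 3/7 ok · (1,3)R 5/8 ok · (1,4)B 0/8 unhappy · (1,5)R 4/5 ok
Row 2: (2,1)B 2/5 ok · (2,2)R 4/7 ok · (2,3)R 4/8 ok · (2,4)R 6/8 ok · (2,5)R 3/5 ok
Row 3: (3,1)R 2/5 ok · (3,2)B 2/7 unhappy · (3,3)R 4/6 ok · (3,4)B 1/7 unhappy · (3,5)R 2/4 ok
Row 4: (4,0)R 2/4 ok · (4,1)B 2/5 ok · (4,3)R 1/4 unhappy · (4,5)B 2/4 ok
Row 5: (5,0)R 1/3 ok · (5,1)B 1/3 ok · (5,4)B 1/3 ok · (5,5)R 0/2 unhappy
Unsatisfied: (1,0), (1,4), (3,2), (3,4), (4,3), (5,5) — 6 in total.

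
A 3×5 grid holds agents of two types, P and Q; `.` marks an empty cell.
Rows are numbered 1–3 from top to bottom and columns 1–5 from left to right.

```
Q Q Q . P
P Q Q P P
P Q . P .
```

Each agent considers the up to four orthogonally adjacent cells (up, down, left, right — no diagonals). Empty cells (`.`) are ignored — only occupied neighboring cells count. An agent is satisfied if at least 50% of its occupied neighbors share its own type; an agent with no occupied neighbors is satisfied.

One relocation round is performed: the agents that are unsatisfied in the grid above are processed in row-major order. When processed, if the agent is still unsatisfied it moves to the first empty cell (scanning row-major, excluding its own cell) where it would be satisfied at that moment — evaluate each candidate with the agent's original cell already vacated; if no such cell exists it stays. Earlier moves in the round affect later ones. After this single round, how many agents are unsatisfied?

Initially unsatisfied (in order): (2,1).
  (2,1) → (1,4).
Resulting grid:
Q Q Q P P
. Q Q P P
P Q . P .
Unsatisfied now: (3,1).

1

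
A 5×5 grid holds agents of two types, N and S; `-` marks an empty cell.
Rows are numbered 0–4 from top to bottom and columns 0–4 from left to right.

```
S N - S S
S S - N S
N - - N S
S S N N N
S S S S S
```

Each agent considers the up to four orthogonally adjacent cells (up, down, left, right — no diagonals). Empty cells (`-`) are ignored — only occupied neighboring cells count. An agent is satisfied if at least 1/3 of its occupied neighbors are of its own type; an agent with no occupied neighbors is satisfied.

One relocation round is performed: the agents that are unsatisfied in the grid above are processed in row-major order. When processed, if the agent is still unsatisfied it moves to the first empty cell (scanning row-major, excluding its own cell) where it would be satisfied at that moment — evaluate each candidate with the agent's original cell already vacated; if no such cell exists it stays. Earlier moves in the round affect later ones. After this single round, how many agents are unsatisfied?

0

Initially unsatisfied (in order): (0,1), (2,0).
  (0,1) → (1,2).
  (2,0) → (0,2).
Resulting grid:
S - N S S
S S N N S
- - - N S
S S N N N
S S S S S
All satisfied now.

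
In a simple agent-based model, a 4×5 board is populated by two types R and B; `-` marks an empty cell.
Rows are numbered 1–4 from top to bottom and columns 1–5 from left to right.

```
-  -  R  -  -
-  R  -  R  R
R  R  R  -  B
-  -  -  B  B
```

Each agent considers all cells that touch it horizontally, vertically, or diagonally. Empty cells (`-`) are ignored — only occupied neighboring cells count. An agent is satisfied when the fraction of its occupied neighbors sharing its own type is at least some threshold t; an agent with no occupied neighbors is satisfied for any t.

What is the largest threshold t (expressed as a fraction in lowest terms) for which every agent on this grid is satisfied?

1/2

(1,3)R 2/2
(2,2)R 4/4
(2,4)R 3/4
(2,5)R 1/2
(3,1)R 2/2
(3,2)R 3/3
(3,3)R 3/4
(3,5)B 2/4
(4,4)B 2/3
(4,5)B 2/2
The smallest same-type fraction is 1/2 at (2,5), which reduces to 1/2. Any threshold above that leaves this agent unsatisfied.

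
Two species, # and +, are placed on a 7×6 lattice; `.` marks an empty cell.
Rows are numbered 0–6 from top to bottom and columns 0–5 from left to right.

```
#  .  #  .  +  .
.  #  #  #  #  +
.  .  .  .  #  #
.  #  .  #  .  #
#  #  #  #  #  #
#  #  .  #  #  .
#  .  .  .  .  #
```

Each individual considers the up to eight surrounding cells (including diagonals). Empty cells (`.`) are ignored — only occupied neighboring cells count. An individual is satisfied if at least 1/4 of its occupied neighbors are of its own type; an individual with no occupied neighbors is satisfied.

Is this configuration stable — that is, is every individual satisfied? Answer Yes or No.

Yes

(0,0)# 1/1 satisfied
(0,2)# 3/3 satisfied
(0,4)+ 1/3 satisfied
(1,1)# 3/3 satisfied
(1,2)# 3/3 satisfied
(1,3)# 4/5 satisfied
(1,4)# 3/5 satisfied
(1,5)+ 1/4 satisfied
(2,4)# 5/6 satisfied
(2,5)# 3/4 satisfied
(3,1)# 3/3 satisfied
(3,3)# 4/4 satisfied
(3,5)# 4/4 satisfied
(4,0)# 4/4 satisfied
(4,1)# 5/5 satisfied
(4,2)# 6/6 satisfied
(4,3)# 5/5 satisfied
(4,4)# 6/6 satisfied
(4,5)# 3/3 satisfied
(5,0)# 4/4 satisfied
(5,1)# 5/5 satisfied
(5,3)# 4/4 satisfied
(5,4)# 5/5 satisfied
(6,0)# 2/2 satisfied
(6,5)# 1/1 satisfied
All meet the threshold, so the configuration is stable.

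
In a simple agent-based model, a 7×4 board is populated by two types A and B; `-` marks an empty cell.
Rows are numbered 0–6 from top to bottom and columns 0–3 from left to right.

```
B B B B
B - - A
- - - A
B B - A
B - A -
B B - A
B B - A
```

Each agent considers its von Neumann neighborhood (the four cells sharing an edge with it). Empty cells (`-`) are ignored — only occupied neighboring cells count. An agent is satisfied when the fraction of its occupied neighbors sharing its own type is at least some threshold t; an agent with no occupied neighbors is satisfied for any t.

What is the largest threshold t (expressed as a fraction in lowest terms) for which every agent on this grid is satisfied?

(0,0)B 2/2
(0,1)B 2/2
(0,2)B 2/2
(0,3)B 1/2
(1,0)B 1/1
(1,3)A 1/2
(2,3)A 2/2
(3,0)B 2/2
(3,1)B 1/1
(3,3)A 1/1
(4,0)B 2/2
(4,2)A — no occupied neighbors
(5,0)B 3/3
(5,1)B 2/2
(5,3)A 1/1
(6,0)B 2/2
(6,1)B 2/2
(6,3)A 1/1
The smallest same-type fraction is 1/2 at (0,3), which reduces to 1/2. Any threshold above that leaves this agent unsatisfied.

1/2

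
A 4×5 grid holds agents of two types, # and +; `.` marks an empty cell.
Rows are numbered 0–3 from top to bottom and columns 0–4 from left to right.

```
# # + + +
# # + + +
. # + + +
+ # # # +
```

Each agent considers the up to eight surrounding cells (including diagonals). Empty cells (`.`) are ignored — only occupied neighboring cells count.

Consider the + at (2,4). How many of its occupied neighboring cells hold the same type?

Occupied neighbors of (2,4): (1,3)=+, (1,4)=+, (2,3)=+, (3,3)=#, (3,4)=+.
Same type (+): 4 of 5.

4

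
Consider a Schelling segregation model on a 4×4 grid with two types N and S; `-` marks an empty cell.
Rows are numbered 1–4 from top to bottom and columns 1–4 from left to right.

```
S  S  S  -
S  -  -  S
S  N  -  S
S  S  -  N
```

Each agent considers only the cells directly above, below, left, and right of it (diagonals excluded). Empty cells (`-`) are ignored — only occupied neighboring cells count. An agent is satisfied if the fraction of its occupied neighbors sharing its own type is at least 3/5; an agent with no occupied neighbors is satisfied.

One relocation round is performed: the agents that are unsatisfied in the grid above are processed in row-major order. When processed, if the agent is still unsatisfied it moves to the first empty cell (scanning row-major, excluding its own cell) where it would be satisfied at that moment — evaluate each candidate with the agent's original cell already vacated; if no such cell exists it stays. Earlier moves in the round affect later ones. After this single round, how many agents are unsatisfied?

Initially unsatisfied (in order): (3,2), (3,4), (4,2), (4,4).
  (3,2): no empty cell satisfies it; stays.
  (3,4) → (1,4).
  (4,2) → (2,2).
  (4,4): now satisfied by earlier moves; stays.
Resulting grid:
S S S S
S S - S
S N - -
S - - N
Unsatisfied now: (3,2).

1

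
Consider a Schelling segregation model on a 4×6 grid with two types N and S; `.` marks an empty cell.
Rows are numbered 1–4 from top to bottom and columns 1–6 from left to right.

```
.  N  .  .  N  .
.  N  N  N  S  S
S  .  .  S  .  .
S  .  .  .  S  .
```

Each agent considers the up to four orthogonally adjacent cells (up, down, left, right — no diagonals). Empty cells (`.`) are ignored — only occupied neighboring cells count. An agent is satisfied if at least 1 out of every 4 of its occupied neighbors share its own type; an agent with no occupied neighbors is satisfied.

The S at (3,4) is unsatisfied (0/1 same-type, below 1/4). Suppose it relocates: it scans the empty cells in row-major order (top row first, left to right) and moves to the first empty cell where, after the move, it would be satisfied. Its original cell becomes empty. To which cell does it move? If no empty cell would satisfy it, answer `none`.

(1,6)

Vacating (3,4). Empty cells in order:
  (1,1): 0/1 same-type → still unsatisfied.
  (1,3): 0/2 same-type → still unsatisfied.
  (1,4): 0/2 same-type → still unsatisfied.
  (1,6): 1/2 same-type → satisfied — stop here.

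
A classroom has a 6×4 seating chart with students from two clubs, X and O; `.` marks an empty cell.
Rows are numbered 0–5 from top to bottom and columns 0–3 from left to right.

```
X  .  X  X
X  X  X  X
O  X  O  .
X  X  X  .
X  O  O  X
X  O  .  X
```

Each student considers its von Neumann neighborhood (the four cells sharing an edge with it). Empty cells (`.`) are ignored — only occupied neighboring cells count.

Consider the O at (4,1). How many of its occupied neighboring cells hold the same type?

2

Occupied neighbors of (4,1): (3,1)=X, (5,1)=O, (4,0)=X, (4,2)=O.
Same type (O): 2 of 4.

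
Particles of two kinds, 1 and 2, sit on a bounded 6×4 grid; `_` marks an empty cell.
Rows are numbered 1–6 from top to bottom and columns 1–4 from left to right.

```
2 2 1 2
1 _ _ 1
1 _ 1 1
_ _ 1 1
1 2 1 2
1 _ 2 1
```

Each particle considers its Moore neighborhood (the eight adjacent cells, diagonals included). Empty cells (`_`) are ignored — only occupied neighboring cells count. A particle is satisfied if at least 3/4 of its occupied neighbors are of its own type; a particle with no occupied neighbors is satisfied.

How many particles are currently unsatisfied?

Row 1: (1,1)2 1/2 ✗ · (1,2)2 1/3 ✗ · (1,3)1 1/3 ✗ · (1,4)2 0/2 ✗
Row 2: (2,1)1 1/3 ✗ · (2,4)1 3/4 ✓
Row 3: (3,1)1 1/1 ✓ · (3,3)1 4/4 ✓ · (3,4)1 4/4 ✓
Row 4: (4,3)1 4/6 ✗ · (4,4)1 4/5 ✓
Row 5: (5,1)1 1/2 ✗ · (5,2)2 1/5 ✗ · (5,3)1 3/6 ✗ · (5,4)2 1/5 ✗
Row 6: (6,1)1 1/2 ✗ · (6,3)2 2/4 ✗ · (6,4)1 1/3 ✗
Unsatisfied: (1,1), (1,2), (1,3), (1,4), (2,1), (4,3), (5,1), (5,2), (5,3), (5,4), (6,1), (6,3), (6,4) — 13 in total.

13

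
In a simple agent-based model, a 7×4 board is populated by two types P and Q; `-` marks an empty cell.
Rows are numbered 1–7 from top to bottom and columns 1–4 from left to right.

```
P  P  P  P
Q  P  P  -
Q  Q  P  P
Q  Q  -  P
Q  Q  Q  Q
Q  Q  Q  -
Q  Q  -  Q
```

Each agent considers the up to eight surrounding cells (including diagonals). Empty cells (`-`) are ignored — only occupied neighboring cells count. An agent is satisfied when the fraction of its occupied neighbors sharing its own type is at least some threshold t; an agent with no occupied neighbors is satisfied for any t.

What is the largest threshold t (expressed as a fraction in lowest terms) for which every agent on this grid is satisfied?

(1,1)P 2/3
(1,2)P 4/5
(1,3)P 4/4
(1,4)P 2/2
(2,1)Q 2/5
(2,2)P 5/8
(2,3)P 6/7
(3,1)Q 4/5
(3,2)Q 4/7
(3,3)P 4/6
(3,4)P 3/3
(4,1)Q 5/5
(4,2)Q 6/7
(4,4)P 2/4
(5,1)Q 5/5
(5,2)Q 7/7
(5,3)Q 5/6
(5,4)Q 2/3
(6,1)Q 5/5
(6,2)Q 7/7
(6,3)Q 6/6
(7,1)Q 3/3
(7,2)Q 4/4
(7,4)Q 1/1
The smallest same-type fraction is 2/5 at (2,1), which reduces to 2/5. Any threshold above that leaves this agent unsatisfied.

2/5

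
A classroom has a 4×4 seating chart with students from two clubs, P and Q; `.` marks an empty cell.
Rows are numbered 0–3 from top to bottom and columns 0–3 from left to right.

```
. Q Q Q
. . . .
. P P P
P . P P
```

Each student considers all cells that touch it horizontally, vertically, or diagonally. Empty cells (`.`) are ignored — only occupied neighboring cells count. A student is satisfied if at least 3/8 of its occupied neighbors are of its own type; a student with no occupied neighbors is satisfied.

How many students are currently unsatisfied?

(0,1)Q 1/1 ok
(0,2)Q 2/2 ok
(0,3)Q 1/1 ok
(2,1)P 3/3 ok
(2,2)P 4/4 ok
(2,3)P 3/3 ok
(3,0)P 1/1 ok
(3,2)P 4/4 ok
(3,3)P 3/3 ok
Every one meets the threshold.

0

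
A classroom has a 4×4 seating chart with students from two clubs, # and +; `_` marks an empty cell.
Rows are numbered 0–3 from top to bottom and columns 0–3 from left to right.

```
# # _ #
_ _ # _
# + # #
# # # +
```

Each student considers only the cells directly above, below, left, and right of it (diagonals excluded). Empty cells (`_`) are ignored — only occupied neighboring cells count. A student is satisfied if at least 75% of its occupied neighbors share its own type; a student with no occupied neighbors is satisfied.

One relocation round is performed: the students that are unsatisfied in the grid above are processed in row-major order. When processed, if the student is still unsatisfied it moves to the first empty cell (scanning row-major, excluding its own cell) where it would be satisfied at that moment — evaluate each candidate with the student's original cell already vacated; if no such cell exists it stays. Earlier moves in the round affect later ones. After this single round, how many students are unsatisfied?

2

Initially unsatisfied (in order): (2,0), (2,1), (2,3), (3,1), (3,2), (3,3).
  (2,0) → (0,2).
  (2,1): no empty cell satisfies it; stays.
  (2,3) → (1,0).
  (3,1) → (1,1).
  (3,2) → (1,3).
  (3,3): now satisfied by earlier moves; stays.
Resulting grid:
# # # #
# # # #
_ + # _
# _ _ +
Unsatisfied now: (2,1), (2,2).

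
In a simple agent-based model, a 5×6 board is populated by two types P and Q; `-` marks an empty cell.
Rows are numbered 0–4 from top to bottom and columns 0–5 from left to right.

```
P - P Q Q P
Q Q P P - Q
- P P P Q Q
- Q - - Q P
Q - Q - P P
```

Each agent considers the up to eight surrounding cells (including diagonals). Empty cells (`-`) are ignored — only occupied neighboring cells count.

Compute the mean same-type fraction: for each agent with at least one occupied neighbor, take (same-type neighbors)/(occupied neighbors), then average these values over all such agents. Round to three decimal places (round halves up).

Row 0: (0,0)P 0/2 · (0,2)P 2/4 · (0,3)Q 1/4 · (0,4)Q 2/4 · (0,5)P 0/2
Row 1: (1,0)Q 1/3 · (1,1)Q 1/6 · (1,2)P 5/7 · (1,3)P 4/7 · (1,5)Q 3/4
Row 2: (2,1)P 2/5 · (2,2)P 4/6 · (2,3)P 3/5 · (2,4)Q 3/6 · (2,5)Q 3/4
Row 3: (3,1)Q 2/4 · (3,4)Q 2/6 · (3,5)P 2/5
Row 4: (4,0)Q 1/1 · (4,2)Q 1/1 · (4,4)P 2/3 · (4,5)P 2/3
Sum over 22 agents: 0/2 + 2/4 + 1/4 + 2/4 + 0/2 + 1/3 + 1/6 + 5/7 + 4/7 + 3/4 + 2/5 + 4/6 + 3/5 + 3/6 + 3/4 + 2/4 + 2/6 + 2/5 + 1/1 + 1/1 + 2/3 + 2/3 = 4733/420; mean = 4733/420 ÷ 22 = 4733/9240 = 0.512229… → 0.512.

0.512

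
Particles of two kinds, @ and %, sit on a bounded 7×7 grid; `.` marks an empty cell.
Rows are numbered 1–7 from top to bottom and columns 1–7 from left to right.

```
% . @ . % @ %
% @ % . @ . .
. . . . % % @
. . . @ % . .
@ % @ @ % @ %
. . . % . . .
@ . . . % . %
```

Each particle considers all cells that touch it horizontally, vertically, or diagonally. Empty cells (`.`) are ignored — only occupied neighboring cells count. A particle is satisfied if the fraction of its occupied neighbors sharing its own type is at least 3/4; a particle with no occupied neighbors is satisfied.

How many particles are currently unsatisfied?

22

Row 1: (1,1)% 1/2 not · (1,3)@ 1/2 not · (1,5)% 0/2 not · (1,6)@ 1/3 not · (1,7)% 0/1 not
Row 2: (2,1)% 1/2 not · (2,2)@ 1/4 not · (2,3)% 0/2 not · (2,5)@ 1/4 not
Row 3: (3,5)% 2/4 not · (3,6)% 2/4 not · (3,7)@ 0/1 not
Row 4: (4,4)@ 2/5 not · (4,5)% 3/6 not
Row 5: (5,1)@ 0/1 not · (5,2)% 0/2 not · (5,3)@ 2/4 not · (5,4)@ 2/5 not · (5,5)% 2/5 not · (5,6)@ 0/3 not · (5,7)% 0/1 not
Row 6: (6,4)% 2/4 not
Row 7: (7,1)@ 0/0 satisfied · (7,5)% 1/1 satisfied · (7,7)% 0/0 satisfied
Unsatisfied: (1,1), (1,3), (1,5), (1,6), (1,7), (2,1), (2,2), (2,3), (2,5), (3,5), (3,6), (3,7), (4,4), (4,5), (5,1), (5,2), (5,3), (5,4), (5,5), (5,6), (5,7), (6,4) — 22 in total.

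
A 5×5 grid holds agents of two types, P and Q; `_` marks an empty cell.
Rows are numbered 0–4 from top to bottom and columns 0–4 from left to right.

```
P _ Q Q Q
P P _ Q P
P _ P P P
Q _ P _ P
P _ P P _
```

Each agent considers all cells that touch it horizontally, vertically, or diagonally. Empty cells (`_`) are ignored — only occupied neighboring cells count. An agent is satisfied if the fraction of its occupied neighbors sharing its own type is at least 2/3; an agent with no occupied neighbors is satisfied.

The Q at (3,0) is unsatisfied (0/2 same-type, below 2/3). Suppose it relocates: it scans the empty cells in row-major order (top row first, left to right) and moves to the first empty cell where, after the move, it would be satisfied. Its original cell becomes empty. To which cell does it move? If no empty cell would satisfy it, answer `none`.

none

Vacating (3,0). Empty cells in order:
  (0,1): 1/4 same-type → still unsatisfied.
  (1,2): 3/6 same-type → still unsatisfied.
  (2,1): 0/5 same-type → still unsatisfied.
  (3,1): 0/5 same-type → still unsatisfied.
  (3,3): 0/7 same-type → still unsatisfied.
  (4,1): 0/3 same-type → still unsatisfied.
  (4,4): 0/2 same-type → still unsatisfied.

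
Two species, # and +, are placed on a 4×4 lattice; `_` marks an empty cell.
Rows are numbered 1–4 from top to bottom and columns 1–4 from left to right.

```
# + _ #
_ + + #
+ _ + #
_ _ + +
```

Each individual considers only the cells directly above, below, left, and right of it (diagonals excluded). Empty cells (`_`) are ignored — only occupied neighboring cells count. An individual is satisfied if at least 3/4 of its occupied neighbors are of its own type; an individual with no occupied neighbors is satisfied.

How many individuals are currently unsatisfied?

(1,1)# 0/1 unhappy
(1,2)+ 1/2 unhappy
(1,4)# 1/1 ok
(2,2)+ 2/2 ok
(2,3)+ 2/3 unhappy
(2,4)# 2/3 unhappy
(3,1)+ 0/0 ok
(3,3)+ 2/3 unhappy
(3,4)# 1/3 unhappy
(4,3)+ 2/2 ok
(4,4)+ 1/2 unhappy
Unsatisfied: (1,1), (1,2), (2,3), (2,4), (3,3), (3,4), (4,4) — 7 in total.

7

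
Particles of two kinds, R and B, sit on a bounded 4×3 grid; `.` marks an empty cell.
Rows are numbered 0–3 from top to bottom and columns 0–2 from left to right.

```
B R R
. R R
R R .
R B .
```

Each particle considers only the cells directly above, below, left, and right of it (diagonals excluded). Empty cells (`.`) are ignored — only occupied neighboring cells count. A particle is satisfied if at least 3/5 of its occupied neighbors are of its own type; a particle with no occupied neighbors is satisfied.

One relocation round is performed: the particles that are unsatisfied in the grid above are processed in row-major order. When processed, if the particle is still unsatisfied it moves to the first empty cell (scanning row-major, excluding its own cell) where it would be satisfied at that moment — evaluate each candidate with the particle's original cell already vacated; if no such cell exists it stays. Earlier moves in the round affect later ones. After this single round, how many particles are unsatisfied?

Initially unsatisfied (in order): (0,0), (3,0), (3,1).
  (0,0) → (3,2).
  (3,0) → (0,0).
  (3,1): no empty cell satisfies it; stays.
Resulting grid:
R R R
. R R
R R .
. B B
Unsatisfied now: (3,1).

1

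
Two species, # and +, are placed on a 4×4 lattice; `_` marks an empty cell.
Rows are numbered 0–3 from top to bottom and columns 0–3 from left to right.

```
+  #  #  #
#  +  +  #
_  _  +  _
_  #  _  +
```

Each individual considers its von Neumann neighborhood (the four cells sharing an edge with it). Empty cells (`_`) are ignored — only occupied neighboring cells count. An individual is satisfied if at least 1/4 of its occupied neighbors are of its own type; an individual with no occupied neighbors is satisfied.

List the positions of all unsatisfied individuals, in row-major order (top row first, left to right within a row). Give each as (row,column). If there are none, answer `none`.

Row 0: (0,0)+ 0/2 unhappy · (0,1)# 1/3 ok · (0,2)# 2/3 ok · (0,3)# 2/2 ok
Row 1: (1,0)# 0/2 unhappy · (1,1)+ 1/3 ok · (1,2)+ 2/4 ok · (1,3)# 1/2 ok
Row 2: (2,2)+ 1/1 ok
Row 3: (3,1)# 0/0 ok · (3,3)+ 0/0 ok

(0,0), (1,0)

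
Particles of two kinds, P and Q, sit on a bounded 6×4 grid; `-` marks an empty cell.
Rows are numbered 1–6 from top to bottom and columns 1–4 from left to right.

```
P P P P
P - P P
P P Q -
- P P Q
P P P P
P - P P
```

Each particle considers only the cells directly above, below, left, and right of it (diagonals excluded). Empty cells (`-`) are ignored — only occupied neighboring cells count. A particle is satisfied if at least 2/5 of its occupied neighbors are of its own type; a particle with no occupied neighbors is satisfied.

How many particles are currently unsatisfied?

2

Row 1: (1,1)P 2/2 ✓ · (1,2)P 2/2 ✓ · (1,3)P 3/3 ✓ · (1,4)P 2/2 ✓
Row 2: (2,1)P 2/2 ✓ · (2,3)P 2/3 ✓ · (2,4)P 2/2 ✓
Row 3: (3,1)P 2/2 ✓ · (3,2)P 2/3 ✓ · (3,3)Q 0/3 ✗
Row 4: (4,2)P 3/3 ✓ · (4,3)P 2/4 ✓ · (4,4)Q 0/2 ✗
Row 5: (5,1)P 2/2 ✓ · (5,2)P 3/3 ✓ · (5,3)P 4/4 ✓ · (5,4)P 2/3 ✓
Row 6: (6,1)P 1/1 ✓ · (6,3)P 2/2 ✓ · (6,4)P 2/2 ✓
Unsatisfied: (3,3), (4,4) — 2 in total.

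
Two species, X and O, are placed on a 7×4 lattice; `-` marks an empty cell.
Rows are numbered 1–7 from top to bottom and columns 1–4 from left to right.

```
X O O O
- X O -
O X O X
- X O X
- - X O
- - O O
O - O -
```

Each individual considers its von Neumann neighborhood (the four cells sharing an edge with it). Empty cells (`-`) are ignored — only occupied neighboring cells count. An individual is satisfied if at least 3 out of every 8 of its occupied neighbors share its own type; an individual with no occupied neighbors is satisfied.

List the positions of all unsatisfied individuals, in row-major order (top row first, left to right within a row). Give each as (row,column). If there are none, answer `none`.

(1,1), (1,2), (2,2), (3,1), (4,3), (4,4), (5,3), (5,4)

(1,1)X 0/1 ✗
(1,2)O 1/3 ✗
(1,3)O 3/3 ✓
(1,4)O 1/1 ✓
(2,2)X 1/3 ✗
(2,3)O 2/3 ✓
(3,1)O 0/1 ✗
(3,2)X 2/4 ✓
(3,3)O 2/4 ✓
(3,4)X 1/2 ✓
(4,2)X 1/2 ✓
(4,3)O 1/4 ✗
(4,4)X 1/3 ✗
(5,3)X 0/3 ✗
(5,4)O 1/3 ✗
(6,3)O 2/3 ✓
(6,4)O 2/2 ✓
(7,1)O 0/0 ✓
(7,3)O 1/1 ✓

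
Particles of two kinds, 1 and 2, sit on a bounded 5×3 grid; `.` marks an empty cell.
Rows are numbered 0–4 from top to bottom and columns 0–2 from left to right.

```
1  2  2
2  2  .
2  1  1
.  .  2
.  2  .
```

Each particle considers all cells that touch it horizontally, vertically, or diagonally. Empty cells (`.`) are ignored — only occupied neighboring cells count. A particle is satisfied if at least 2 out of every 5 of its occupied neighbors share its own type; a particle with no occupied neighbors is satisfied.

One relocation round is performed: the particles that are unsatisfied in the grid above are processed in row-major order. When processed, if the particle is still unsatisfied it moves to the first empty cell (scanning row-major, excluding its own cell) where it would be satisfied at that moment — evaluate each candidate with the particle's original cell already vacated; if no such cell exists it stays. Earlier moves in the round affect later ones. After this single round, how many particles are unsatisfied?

Initially unsatisfied (in order): (0,0), (2,1), (2,2), (3,2).
  (0,0) → (1,2).
  (2,1): no empty cell satisfies it; stays.
  (2,2): now satisfied by earlier moves; stays.
  (3,2) → (0,0).
Resulting grid:
2 2 2
2 2 1
2 1 1
. . .
. 2 .
All satisfied now.

0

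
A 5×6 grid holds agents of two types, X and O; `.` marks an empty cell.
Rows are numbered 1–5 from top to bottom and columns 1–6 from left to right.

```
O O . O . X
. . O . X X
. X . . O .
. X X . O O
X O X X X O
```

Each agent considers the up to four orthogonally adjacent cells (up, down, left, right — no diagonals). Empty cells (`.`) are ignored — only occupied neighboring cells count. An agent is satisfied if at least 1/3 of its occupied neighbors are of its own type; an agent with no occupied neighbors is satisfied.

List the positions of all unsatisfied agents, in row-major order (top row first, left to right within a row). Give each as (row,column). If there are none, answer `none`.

Row 1: (1,1)O 1/1 satisfied · (1,2)O 1/1 satisfied · (1,4)O 0/0 satisfied · (1,6)X 1/1 satisfied
Row 2: (2,3)O 0/0 satisfied · (2,5)X 1/2 satisfied · (2,6)X 2/2 satisfied
Row 3: (3,2)X 1/1 satisfied · (3,5)O 1/2 satisfied
Row 4: (4,2)X 2/3 satisfied · (4,3)X 2/2 satisfied · (4,5)O 2/3 satisfied · (4,6)O 2/2 satisfied
Row 5: (5,1)X 0/1 not · (5,2)O 0/3 not · (5,3)X 2/3 satisfied · (5,4)X 2/2 satisfied · (5,5)X 1/3 satisfied · (5,6)O 1/2 satisfied

(5,1), (5,2)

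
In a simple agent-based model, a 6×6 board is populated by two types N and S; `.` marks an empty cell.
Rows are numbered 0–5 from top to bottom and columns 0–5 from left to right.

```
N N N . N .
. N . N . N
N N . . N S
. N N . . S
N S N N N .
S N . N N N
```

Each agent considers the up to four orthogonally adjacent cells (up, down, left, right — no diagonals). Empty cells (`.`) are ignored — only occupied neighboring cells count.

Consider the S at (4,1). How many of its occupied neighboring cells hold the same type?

Occupied neighbors of (4,1): (3,1)=N, (5,1)=N, (4,0)=N, (4,2)=N.
Same type (S): 0 of 4.

0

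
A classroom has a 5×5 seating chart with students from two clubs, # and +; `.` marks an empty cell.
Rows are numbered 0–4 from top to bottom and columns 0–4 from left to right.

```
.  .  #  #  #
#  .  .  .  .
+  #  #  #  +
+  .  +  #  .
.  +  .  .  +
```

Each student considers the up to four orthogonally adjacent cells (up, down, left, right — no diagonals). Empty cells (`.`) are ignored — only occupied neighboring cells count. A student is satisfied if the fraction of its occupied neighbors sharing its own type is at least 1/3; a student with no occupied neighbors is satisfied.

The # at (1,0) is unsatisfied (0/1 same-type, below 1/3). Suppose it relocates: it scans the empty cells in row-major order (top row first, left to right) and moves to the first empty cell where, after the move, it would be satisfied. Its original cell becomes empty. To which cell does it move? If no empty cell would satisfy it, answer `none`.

(0,0)

Vacating (1,0). Empty cells in order:
  (0,0): 0/0 same-type → satisfied — stop here.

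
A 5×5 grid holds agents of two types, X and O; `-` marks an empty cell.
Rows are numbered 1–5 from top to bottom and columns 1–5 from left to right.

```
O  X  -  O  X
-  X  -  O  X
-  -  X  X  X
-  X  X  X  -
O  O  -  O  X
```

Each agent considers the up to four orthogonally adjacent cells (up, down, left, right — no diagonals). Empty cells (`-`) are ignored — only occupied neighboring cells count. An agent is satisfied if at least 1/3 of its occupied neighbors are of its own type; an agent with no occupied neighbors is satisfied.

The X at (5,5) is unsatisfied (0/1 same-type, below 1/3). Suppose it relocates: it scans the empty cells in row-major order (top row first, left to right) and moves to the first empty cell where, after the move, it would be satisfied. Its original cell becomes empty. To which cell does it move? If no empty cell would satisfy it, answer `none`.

(1,3)

Vacating (5,5). Empty cells in order:
  (1,3): 1/2 same-type → satisfied — stop here.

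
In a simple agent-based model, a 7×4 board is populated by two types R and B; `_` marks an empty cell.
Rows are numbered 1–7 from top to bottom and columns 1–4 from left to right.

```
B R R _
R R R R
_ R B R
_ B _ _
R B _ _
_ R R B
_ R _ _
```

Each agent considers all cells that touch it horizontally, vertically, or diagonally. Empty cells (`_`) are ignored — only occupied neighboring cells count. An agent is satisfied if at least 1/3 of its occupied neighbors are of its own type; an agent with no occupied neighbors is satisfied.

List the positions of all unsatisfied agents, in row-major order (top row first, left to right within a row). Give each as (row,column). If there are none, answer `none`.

(1,1), (3,3), (5,2), (6,4)

Row 1: (1,1)B 0/3 unhappy · (1,2)R 4/5 ok · (1,3)R 4/4 ok
Row 2: (2,1)R 3/4 ok · (2,2)R 5/7 ok · (2,3)R 6/7 ok · (2,4)R 3/4 ok
Row 3: (3,2)R 3/5 ok · (3,3)B 1/6 unhappy · (3,4)R 2/3 ok
Row 4: (4,2)B 2/4 ok
Row 5: (5,1)R 1/3 ok · (5,2)B 1/4 unhappy
Row 6: (6,2)R 3/4 ok · (6,3)R 2/4 ok · (6,4)B 0/1 unhappy
Row 7: (7,2)R 2/2 ok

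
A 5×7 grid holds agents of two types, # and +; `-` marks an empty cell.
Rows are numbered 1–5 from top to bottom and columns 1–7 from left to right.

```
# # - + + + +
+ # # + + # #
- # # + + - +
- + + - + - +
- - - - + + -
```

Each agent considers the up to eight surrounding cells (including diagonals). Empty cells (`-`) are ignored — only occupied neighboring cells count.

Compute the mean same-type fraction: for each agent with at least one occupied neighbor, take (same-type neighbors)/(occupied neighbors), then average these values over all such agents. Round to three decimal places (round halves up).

0.620

(1,1)# 2/3
(1,2)# 3/4
(1,4)+ 3/4
(1,5)+ 4/5
(1,6)+ 3/5
(1,7)+ 1/3
(2,1)+ 0/4
(2,2)# 5/6
(2,3)# 4/7
(2,4)+ 5/7
(2,5)+ 6/7
(2,6)# 1/7
(2,7)# 1/4
(3,2)# 3/6
(3,3)# 3/7
(3,4)+ 5/7
(3,5)+ 4/5
(3,7)+ 1/3
(4,2)+ 1/3
(4,3)+ 2/4
(4,5)+ 4/4
(4,7)+ 2/2
(5,5)+ 2/2
(5,6)+ 3/3
Sum over 24 agents: 2/3 + 3/4 + 3/4 + 4/5 + 3/5 + 1/3 + 0/4 + 5/6 + 4/7 + 5/7 + 6/7 + 1/7 + 1/4 + 3/6 + 3/7 + 5/7 + 4/5 + 1/3 + 1/3 + 2/4 + 4/4 + 2/2 + 2/2 + 3/3 = 2083/140; mean = 2083/140 ÷ 24 = 2083/3360 = 0.619940… → 0.620.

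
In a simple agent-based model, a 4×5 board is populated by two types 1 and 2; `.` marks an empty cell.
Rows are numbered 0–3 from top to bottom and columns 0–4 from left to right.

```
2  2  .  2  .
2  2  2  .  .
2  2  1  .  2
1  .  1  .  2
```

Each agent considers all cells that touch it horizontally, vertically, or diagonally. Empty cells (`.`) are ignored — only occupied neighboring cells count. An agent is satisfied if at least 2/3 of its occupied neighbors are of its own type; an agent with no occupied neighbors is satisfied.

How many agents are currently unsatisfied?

4

Row 0: (0,0)2 3/3 satisfied · (0,1)2 4/4 satisfied · (0,3)2 1/1 satisfied
Row 1: (1,0)2 5/5 satisfied · (1,1)2 6/7 satisfied · (1,2)2 4/5 satisfied
Row 2: (2,0)2 3/4 satisfied · (2,1)2 4/7 not · (2,2)1 1/4 not · (2,4)2 1/1 satisfied
Row 3: (3,0)1 0/2 not · (3,2)1 1/2 not · (3,4)2 1/1 satisfied
Unsatisfied: (2,1), (2,2), (3,0), (3,2) — 4 in total.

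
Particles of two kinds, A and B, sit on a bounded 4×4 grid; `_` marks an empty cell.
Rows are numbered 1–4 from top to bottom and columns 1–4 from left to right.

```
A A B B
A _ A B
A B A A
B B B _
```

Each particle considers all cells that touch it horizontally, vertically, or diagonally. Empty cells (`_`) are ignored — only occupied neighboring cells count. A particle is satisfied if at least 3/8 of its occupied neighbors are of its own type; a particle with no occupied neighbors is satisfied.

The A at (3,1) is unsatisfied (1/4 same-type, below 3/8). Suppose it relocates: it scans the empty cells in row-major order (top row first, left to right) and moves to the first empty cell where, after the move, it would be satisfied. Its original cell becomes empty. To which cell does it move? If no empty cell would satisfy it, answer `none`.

Vacating (3,1). Empty cells in order:
  (2,2): 5/7 same-type → satisfied — stop here.

(2,2)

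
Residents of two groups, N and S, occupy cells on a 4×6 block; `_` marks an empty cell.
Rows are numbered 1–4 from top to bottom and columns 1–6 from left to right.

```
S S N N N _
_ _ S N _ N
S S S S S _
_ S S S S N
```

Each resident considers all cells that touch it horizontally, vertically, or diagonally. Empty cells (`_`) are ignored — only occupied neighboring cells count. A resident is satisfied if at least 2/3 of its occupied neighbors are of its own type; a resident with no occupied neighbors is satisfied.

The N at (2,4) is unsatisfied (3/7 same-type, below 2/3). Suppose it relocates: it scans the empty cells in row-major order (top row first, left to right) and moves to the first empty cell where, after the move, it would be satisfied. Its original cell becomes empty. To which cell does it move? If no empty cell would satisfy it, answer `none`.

(1,6)

Vacating (2,4). Empty cells in order:
  (1,6): 2/2 same-type → satisfied — stop here.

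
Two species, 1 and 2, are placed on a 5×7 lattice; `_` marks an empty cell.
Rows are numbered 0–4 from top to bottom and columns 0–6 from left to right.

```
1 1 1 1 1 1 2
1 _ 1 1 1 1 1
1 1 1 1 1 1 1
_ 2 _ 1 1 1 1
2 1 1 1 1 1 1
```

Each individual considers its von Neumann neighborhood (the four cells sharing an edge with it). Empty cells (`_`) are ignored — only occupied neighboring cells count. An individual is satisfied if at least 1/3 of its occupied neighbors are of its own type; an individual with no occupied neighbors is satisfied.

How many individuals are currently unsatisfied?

3

Row 0: (0,0)1 2/2 satisfied · (0,1)1 2/2 satisfied · (0,2)1 3/3 satisfied · (0,3)1 3/3 satisfied · (0,4)1 3/3 satisfied · (0,5)1 2/3 satisfied · (0,6)2 0/2 not
Row 1: (1,0)1 2/2 satisfied · (1,2)1 3/3 satisfied · (1,3)1 4/4 satisfied · (1,4)1 4/4 satisfied · (1,5)1 4/4 satisfied · (1,6)1 2/3 satisfied
Row 2: (2,0)1 2/2 satisfied · (2,1)1 2/3 satisfied · (2,2)1 3/3 satisfied · (2,3)1 4/4 satisfied · (2,4)1 4/4 satisfied · (2,5)1 4/4 satisfied · (2,6)1 3/3 satisfied
Row 3: (3,1)2 0/2 not · (3,3)1 3/3 satisfied · (3,4)1 4/4 satisfied · (3,5)1 4/4 satisfied · (3,6)1 3/3 satisfied
Row 4: (4,0)2 0/1 not · (4,1)1 1/3 satisfied · (4,2)1 2/2 satisfied · (4,3)1 3/3 satisfied · (4,4)1 3/3 satisfied · (4,5)1 3/3 satisfied · (4,6)1 2/2 satisfied
Unsatisfied: (0,6), (3,1), (4,0) — 3 in total.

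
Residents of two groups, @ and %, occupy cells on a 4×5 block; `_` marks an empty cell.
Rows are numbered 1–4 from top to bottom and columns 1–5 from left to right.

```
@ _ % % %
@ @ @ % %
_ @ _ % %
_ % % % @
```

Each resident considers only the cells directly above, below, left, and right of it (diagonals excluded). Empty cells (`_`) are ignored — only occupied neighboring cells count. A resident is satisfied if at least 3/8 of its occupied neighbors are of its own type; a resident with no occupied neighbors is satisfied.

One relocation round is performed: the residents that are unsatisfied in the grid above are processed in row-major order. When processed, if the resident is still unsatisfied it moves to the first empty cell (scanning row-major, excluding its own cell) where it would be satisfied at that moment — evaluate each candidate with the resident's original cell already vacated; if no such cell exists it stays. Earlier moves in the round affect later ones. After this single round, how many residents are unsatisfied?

Initially unsatisfied (in order): (2,3), (4,5).
  (2,3) → (1,2).
  (4,5) → (3,1).
Resulting grid:
@ @ % % %
@ @ _ % %
@ @ _ % %
_ % % % _
All satisfied now.

0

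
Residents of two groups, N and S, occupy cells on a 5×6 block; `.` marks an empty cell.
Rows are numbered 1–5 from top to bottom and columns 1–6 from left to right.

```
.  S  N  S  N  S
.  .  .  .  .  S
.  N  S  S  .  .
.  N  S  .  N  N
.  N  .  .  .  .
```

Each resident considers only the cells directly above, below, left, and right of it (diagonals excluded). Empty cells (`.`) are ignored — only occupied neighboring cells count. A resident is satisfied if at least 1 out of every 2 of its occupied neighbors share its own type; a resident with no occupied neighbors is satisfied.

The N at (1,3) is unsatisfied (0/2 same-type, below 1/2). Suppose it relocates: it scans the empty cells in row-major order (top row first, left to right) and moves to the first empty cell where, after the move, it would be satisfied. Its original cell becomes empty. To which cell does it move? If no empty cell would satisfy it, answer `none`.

Vacating (1,3). Empty cells in order:
  (1,1): 0/1 same-type → still unsatisfied.
  (2,1): 0/0 same-type → satisfied — stop here.

(2,1)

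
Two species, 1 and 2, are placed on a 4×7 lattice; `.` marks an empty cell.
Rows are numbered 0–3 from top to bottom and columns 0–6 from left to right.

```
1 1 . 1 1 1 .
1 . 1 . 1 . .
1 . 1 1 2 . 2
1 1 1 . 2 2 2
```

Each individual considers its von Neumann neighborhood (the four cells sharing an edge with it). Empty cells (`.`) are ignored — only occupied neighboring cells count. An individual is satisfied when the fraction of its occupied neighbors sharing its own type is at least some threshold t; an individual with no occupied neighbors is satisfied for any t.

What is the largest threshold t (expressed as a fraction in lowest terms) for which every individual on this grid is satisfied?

Row 0: (0,0)1 2/2 · (0,1)1 1/1 · (0,3)1 1/1 · (0,4)1 3/3 · (0,5)1 1/1
Row 1: (1,0)1 2/2 · (1,2)1 1/1 · (1,4)1 1/2
Row 2: (2,0)1 2/2 · (2,2)1 3/3 · (2,3)1 1/2 · (2,4)2 1/3 · (2,6)2 1/1
Row 3: (3,0)1 2/2 · (3,1)1 2/2 · (3,2)1 2/2 · (3,4)2 2/2 · (3,5)2 2/2 · (3,6)2 2/2
The smallest same-type fraction is 1/3 at (2,4), which reduces to 1/3. Any threshold above that leaves this individual unsatisfied.

1/3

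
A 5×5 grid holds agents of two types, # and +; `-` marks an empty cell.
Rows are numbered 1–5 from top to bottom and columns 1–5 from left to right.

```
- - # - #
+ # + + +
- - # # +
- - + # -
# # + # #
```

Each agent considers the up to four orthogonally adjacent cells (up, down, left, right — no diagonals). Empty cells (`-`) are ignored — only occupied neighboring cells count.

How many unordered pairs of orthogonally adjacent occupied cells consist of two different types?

Scan each occupied cell's neighbors to the right and below so each pair is counted once.
From row 1: 2 unlike of 2 pairs (running 2/2).
From row 2: 4 unlike of 7 pairs (running 6/9).
From row 3: 2 unlike of 4 pairs (running 8/13).
From row 4: 1 unlike of 3 pairs (running 9/16).
From row 5: 2 unlike of 4 pairs (running 11/20).
Total adjacent occupied pairs: 20; unlike-type pairs: 11.

11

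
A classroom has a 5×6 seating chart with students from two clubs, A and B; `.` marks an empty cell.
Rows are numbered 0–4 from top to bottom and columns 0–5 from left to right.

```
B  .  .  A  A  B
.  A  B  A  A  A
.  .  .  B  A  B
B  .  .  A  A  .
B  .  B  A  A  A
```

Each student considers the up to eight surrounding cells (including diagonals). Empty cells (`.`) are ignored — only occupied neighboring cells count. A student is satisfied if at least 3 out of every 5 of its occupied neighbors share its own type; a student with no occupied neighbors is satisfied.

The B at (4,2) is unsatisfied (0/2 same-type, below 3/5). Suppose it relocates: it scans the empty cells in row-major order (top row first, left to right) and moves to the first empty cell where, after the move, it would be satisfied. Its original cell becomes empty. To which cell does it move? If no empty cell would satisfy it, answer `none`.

Vacating (4,2). Empty cells in order:
  (0,1): 2/3 same-type → satisfied — stop here.

(0,1)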